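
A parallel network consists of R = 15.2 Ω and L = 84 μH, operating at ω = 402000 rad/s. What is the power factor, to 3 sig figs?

X_L = ωL = 33.8 Ω
Parallel: admittances add. Y = 1/R + 1/(jωL)
Y = (0.0658 − j0.0296) S
|Y| = 0.0721 S → |Z| = 1/|Y| = 13.9 Ω, ∠Z = −∠Y = 24.2°
cos φ = cos(24.2°) = 0.912

0.912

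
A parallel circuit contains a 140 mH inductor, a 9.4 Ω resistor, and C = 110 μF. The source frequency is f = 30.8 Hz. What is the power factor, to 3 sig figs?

0.989

ω = 2πf = 193.5 rad/s
X_L = ωL = 27.1 Ω
X_C = 1/(ωC) = 47.0 Ω
Parallel: admittances add. Y = 1/R + 1/(jωL) + jωC
Y = (0.106 − j0.0156) S
|Y| = 0.108 S → |Z| = 1/|Y| = 9.30 Ω, ∠Z = −∠Y = 8.35°
cos φ = cos(8.35°) = 0.989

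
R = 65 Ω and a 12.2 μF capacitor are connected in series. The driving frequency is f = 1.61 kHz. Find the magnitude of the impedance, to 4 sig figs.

ω = 2πf = 10120 rad/s
X_C = 1/(ωC) = 8.103 Ω
Z = 65.00 − j8.103 Ω
|Z| = √(65.00² + 8.103²) = 65.50 Ω

65.50 Ω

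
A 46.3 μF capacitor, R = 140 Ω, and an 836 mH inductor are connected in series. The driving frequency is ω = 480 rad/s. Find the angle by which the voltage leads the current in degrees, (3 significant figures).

X_L = ωL = 401 Ω
X_C = 1/(ωC) = 45.0 Ω
Net reactance X = X_L − X_C = 356 Ω
Z = 140 + j356 Ω
|Z| = √(140² + 356²) = 383 Ω
∠Z = arctan(356/140) = 68.5°

68.5°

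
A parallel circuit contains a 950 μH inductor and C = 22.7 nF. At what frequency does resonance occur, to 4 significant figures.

ω₀ = 1/√(LC) = 1/√(0.00095 × 2.27e-08) = 215300 rad/s
f₀ = ω₀/(2π) = 34.27 kHz

34.27 kHz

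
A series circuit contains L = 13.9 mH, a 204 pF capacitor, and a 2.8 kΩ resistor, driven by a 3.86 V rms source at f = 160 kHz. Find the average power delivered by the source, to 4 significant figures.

ω = 2πf = 1.005e+06 rad/s
X_L = ωL = 13970 Ω
X_C = 1/(ωC) = 4876 Ω
Net reactance X = X_L − X_C = 9098 Ω
Z = 2800 + j9098 Ω
|Z| = √(2800² + 9098²) = 9519 Ω
∠Z = arctan(9098/2800) = 72.89°
I = V/|Z| = 405.5 μA
P = VI cos φ = 3.86 × 0.0004055 × cos(72.89°) = 460.4 μW

460.4 μW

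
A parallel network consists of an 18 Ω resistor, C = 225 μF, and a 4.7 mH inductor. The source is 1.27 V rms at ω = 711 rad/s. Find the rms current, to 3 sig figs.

190 mA

X_L = ωL = 3.34 Ω
X_C = 1/(ωC) = 6.25 Ω
Parallel: admittances add. Y = 1/R + 1/(jωL) + jωC
Y = (0.0556 − j0.139) S
|Y| = 0.150 S → |Z| = 1/|Y| = 6.67 Ω, ∠Z = −∠Y = 68.3°
I = V/|Z| = 1.27/6.67 = 190 mA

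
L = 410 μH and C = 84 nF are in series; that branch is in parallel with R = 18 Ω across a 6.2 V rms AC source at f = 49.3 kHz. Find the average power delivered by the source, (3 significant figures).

ω = 2πf = 309800 rad/s
X_L = ωL = 127 Ω
X_C = 1/(ωC) = 38.4 Ω
Branch 1: Z₁ = R = 18.0 Ω
Branch 2 (series LC): Z₂ = j(X_L − X_C) = j88.6 Ω
Parallel: Z = Z₁Z₂/(Z₁+Z₂), |Z| = 17.6 Ω, ∠Z = 11.5°
I = V/|Z| = 351 mA
P = VI cos φ = 6.2 × 0.351 × cos(11.5°) = 2.14 W

2.14 W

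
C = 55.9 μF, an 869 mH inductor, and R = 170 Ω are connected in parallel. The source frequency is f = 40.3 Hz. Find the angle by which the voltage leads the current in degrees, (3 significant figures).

ω = 2πf = 253.2 rad/s
X_L = ωL = 220 Ω
X_C = 1/(ωC) = 70.6 Ω
Parallel: admittances add. Y = 1/R + 1/(jωL) + jωC
Y = (0.00588 + j0.00961) S
|Y| = 0.0113 S → |Z| = 1/|Y| = 88.8 Ω, ∠Z = −∠Y = -58.5°

-58.5°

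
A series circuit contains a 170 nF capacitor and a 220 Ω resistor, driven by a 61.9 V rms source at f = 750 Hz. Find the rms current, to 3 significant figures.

ω = 2πf = 4712 rad/s
X_C = 1/(ωC) = 1250 Ω
Z = 220 − j1250 Ω
|Z| = √(220² + 1250²) = 1270 Ω
I = V/|Z| = 61.9/1270 = 48.8 mA

48.8 mA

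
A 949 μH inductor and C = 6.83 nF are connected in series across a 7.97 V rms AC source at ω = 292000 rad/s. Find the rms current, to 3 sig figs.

X_L = ωL = 277 Ω
X_C = 1/(ωC) = 501 Ω
Net reactance X = X_L − X_C = -224 Ω
Z = − j224 Ω
|Z| = √(0² + 224²) = 224 Ω
I = V/|Z| = 7.97/224 = 35.5 mA

35.5 mA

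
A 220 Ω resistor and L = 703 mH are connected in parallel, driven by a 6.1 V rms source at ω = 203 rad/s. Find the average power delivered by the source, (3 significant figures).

169 mW

X_L = ωL = 143 Ω
Parallel: admittances add. Y = 1/R + 1/(jωL)
Y = (0.00455 − j0.00701) S
|Y| = 0.00835 S → |Z| = 1/|Y| = 120 Ω, ∠Z = −∠Y = 57.0°
I = V/|Z| = 50.9 mA
P = VI cos φ = 6.1 × 0.0509 × cos(57.0°) = 169 mW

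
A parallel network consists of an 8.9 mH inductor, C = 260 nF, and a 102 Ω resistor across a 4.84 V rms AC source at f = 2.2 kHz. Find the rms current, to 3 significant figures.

ω = 2πf = 13820 rad/s
X_L = ωL = 123 Ω
X_C = 1/(ωC) = 278 Ω
Parallel: admittances add. Y = 1/R + 1/(jωL) + jωC
Y = (0.00980 − j0.00453) S
|Y| = 0.0108 S → |Z| = 1/|Y| = 92.6 Ω, ∠Z = −∠Y = 24.8°
I = V/|Z| = 4.84/92.6 = 52.3 mA

52.3 mA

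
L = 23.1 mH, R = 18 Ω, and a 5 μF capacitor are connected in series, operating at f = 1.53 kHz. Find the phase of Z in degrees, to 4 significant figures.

84.89°

ω = 2πf = 9613 rad/s
X_L = ωL = 222.1 Ω
X_C = 1/(ωC) = 20.80 Ω
Net reactance X = X_L − X_C = 201.3 Ω
Z = 18.00 + j201.3 Ω
|Z| = √(18.00² + 201.3²) = 202.1 Ω
∠Z = arctan(201.3/18.00) = 84.89°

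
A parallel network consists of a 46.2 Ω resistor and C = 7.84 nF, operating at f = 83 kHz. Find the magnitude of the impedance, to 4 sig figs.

ω = 2πf = 521500 rad/s
X_C = 1/(ωC) = 244.6 Ω
Parallel: admittances add. Y = 1/R + jωC
Y = (0.02165 + j0.004089) S
|Y| = 0.02203 S → |Z| = 1/|Y| = 45.40 Ω, ∠Z = −∠Y = -10.70°

45.40 Ω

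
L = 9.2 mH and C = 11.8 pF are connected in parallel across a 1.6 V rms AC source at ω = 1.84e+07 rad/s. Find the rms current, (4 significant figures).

X_L = ωL = 169300 Ω
X_C = 1/(ωC) = 4606 Ω
Parallel: admittances add. Y = 1/(jωL) + jωC
Y = (0 + j0.0002112) S
|Y| = 0.0002112 S → |Z| = 1/|Y| = 4735 Ω, ∠Z = −∠Y = -90.00°
I = V/|Z| = 1.6/4735 = 337.9 μA

337.9 μA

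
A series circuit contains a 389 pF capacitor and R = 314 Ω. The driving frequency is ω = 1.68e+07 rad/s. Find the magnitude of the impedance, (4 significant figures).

X_C = 1/(ωC) = 153.0 Ω
Z = 314.0 − j153.0 Ω
|Z| = √(314.0² + 153.0²) = 349.3 Ω

349.3 Ω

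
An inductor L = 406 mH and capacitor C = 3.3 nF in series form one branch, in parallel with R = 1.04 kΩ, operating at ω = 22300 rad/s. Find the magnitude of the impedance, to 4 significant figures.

X_L = ωL = 9054 Ω
X_C = 1/(ωC) = 13590 Ω
Branch 1: Z₁ = R = 1040 Ω
Branch 2 (series LC): Z₂ = j(X_L − X_C) = −j4535 Ω
Parallel: Z = Z₁Z₂/(Z₁+Z₂), |Z| = 1014 Ω, ∠Z = -12.92°

1014 Ω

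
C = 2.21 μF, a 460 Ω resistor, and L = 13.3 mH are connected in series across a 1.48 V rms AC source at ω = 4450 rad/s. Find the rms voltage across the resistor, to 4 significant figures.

1.474 V

X_L = ωL = 59.18 Ω
X_C = 1/(ωC) = 101.7 Ω
Net reactance X = X_L − X_C = -42.50 Ω
Z = 460.0 − j42.50 Ω
|Z| = √(460.0² + 42.50²) = 462.0 Ω
I = V/|Z| = 3.204 mA
V_R = I·|Z_R| = 0.003204 × 460.0 = 1.474 V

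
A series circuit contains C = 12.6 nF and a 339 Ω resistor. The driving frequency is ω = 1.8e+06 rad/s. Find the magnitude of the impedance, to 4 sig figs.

X_C = 1/(ωC) = 44.09 Ω
Z = 339.0 − j44.09 Ω
|Z| = √(339.0² + 44.09²) = 341.9 Ω

341.9 Ω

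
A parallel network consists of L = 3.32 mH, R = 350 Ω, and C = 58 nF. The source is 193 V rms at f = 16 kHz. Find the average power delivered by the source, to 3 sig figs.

ω = 2πf = 100500 rad/s
X_L = ωL = 334 Ω
X_C = 1/(ωC) = 172 Ω
Parallel: admittances add. Y = 1/R + 1/(jωL) + jωC
Y = (0.00286 + j0.00283) S
|Y| = 0.00402 S → |Z| = 1/|Y| = 248 Ω, ∠Z = −∠Y = -44.8°
I = V/|Z| = 777 mA
P = VI cos φ = 193 × 0.777 × cos(-44.8°) = 106 W

106 W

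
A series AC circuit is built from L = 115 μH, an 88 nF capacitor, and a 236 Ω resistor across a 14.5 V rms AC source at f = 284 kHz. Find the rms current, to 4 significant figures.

ω = 2πf = 1.784e+06 rad/s
X_L = ωL = 205.2 Ω
X_C = 1/(ωC) = 6.368 Ω
Net reactance X = X_L − X_C = 198.8 Ω
Z = 236.0 + j198.8 Ω
|Z| = √(236.0² + 198.8²) = 308.6 Ω
I = V/|Z| = 14.5/308.6 = 46.99 mA

46.99 mA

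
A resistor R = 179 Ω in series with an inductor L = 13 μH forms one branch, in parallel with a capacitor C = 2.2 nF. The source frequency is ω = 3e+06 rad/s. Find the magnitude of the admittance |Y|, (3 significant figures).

X_L = ωL = 39.0 Ω
X_C = 1/(ωC) = 152 Ω
Branch 1 (R+jX_L): Z₁ = 179 + j39.0 Ω, |Z₁| = 183 Ω
Branch 2 (−jX_C): Z₂ = −j152 Ω
Parallel: Z = Z₁Z₂/(Z₁+Z₂), |Z| = 131 Ω, ∠Z = -45.6°
|Y| = 1/|Z| = 7.62 mS

7.62 mS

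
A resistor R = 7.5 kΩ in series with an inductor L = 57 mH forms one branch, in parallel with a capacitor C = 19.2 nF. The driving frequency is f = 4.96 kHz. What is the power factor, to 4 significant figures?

0.2168

ω = 2πf = 31160 rad/s
X_L = ωL = 1776 Ω
X_C = 1/(ωC) = 1671 Ω
Branch 1 (R+jX_L): Z₁ = 7500 + j1776 Ω, |Z₁| = 7707 Ω
Branch 2 (−jX_C): Z₂ = −j1671 Ω
Parallel: Z = Z₁Z₂/(Z₁+Z₂), |Z| = 1717 Ω, ∠Z = -77.48°
cos φ = cos(-77.48°) = 0.2168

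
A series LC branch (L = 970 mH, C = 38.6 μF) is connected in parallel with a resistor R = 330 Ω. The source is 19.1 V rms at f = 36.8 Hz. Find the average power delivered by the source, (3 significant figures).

1.11 W

ω = 2πf = 231.2 rad/s
X_L = ωL = 224 Ω
X_C = 1/(ωC) = 112 Ω
Branch 1: Z₁ = R = 330 Ω
Branch 2 (series LC): Z₂ = j(X_L − X_C) = j112 Ω
Parallel: Z = Z₁Z₂/(Z₁+Z₂), |Z| = 106 Ω, ∠Z = 71.2°
I = V/|Z| = 180 mA
P = VI cos φ = 19.1 × 0.180 × cos(71.2°) = 1.11 W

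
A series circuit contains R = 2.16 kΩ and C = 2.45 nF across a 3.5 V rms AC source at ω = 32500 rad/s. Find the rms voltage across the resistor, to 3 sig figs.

X_C = 1/(ωC) = 12600 Ω
Z = 2160 − j12600 Ω
|Z| = √(2160² + 12600²) = 12700 Ω
I = V/|Z| = 275 μA
V_R = I·|Z_R| = 0.000275 × 2160 = 0.593 V

0.593 V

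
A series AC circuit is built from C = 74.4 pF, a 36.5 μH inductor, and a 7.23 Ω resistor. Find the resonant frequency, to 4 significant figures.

3.054 MHz

ω₀ = 1/√(LC) = 1/√(3.65e-05 × 7.44e-11) = 1.919e+07 rad/s
f₀ = ω₀/(2π) = 3.054 MHz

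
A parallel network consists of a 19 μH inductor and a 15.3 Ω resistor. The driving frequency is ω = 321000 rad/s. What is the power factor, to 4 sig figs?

0.3703

X_L = ωL = 6.099 Ω
Parallel: admittances add. Y = 1/R + 1/(jωL)
Y = (0.06536 − j0.1640) S
|Y| = 0.1765 S → |Z| = 1/|Y| = 5.665 Ω, ∠Z = −∠Y = 68.27°
cos φ = cos(68.27°) = 0.3703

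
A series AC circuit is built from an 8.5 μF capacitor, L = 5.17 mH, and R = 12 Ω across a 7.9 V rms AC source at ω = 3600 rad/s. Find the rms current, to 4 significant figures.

X_L = ωL = 18.61 Ω
X_C = 1/(ωC) = 32.68 Ω
Net reactance X = X_L − X_C = -14.07 Ω
Z = 12.00 − j14.07 Ω
|Z| = √(12.00² + 14.07²) = 18.49 Ω
I = V/|Z| = 7.9/18.49 = 427.2 mA

427.2 mA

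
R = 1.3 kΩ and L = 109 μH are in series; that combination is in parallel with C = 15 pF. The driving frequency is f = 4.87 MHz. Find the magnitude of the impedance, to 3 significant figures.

4480 Ω

ω = 2πf = 3.06e+07 rad/s
X_L = ωL = 3340 Ω
X_C = 1/(ωC) = 2180 Ω
Branch 1 (R+jX_L): Z₁ = 1300 + j3340 Ω, |Z₁| = 3580 Ω
Branch 2 (−jX_C): Z₂ = −j2180 Ω
Parallel: Z = Z₁Z₂/(Z₁+Z₂), |Z| = 4480 Ω, ∠Z = -63.0°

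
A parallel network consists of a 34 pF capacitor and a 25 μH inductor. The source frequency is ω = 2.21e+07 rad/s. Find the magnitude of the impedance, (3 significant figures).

945 Ω

X_L = ωL = 552 Ω
X_C = 1/(ωC) = 1330 Ω
Parallel: admittances add. Y = 1/(jωL) + jωC
Y = (0 − j0.00106) S
|Y| = 0.00106 S → |Z| = 1/|Y| = 945 Ω, ∠Z = −∠Y = 90.0°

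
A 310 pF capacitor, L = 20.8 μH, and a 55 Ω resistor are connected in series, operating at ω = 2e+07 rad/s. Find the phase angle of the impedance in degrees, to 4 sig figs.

77.82°

X_L = ωL = 416.0 Ω
X_C = 1/(ωC) = 161.3 Ω
Net reactance X = X_L − X_C = 254.7 Ω
Z = 55.00 + j254.7 Ω
|Z| = √(55.00² + 254.7²) = 260.6 Ω
∠Z = arctan(254.7/55.00) = 77.82°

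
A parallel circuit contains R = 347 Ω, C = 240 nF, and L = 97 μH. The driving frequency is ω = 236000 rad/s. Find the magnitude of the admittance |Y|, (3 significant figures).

X_L = ωL = 22.9 Ω
X_C = 1/(ωC) = 17.7 Ω
Parallel: admittances add. Y = 1/R + 1/(jωL) + jωC
Y = (0.00288 + j0.0130) S
|Y| = 0.0133 S → |Z| = 1/|Y| = 75.3 Ω, ∠Z = −∠Y = -77.5°

13.3 mS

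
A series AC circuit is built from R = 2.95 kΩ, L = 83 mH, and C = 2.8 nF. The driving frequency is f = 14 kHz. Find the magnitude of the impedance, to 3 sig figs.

4380 Ω

ω = 2πf = 87960 rad/s
X_L = ωL = 7300 Ω
X_C = 1/(ωC) = 4060 Ω
Net reactance X = X_L − X_C = 3240 Ω
Z = 2950 + j3240 Ω
|Z| = √(2950² + 3240²) = 4380 Ω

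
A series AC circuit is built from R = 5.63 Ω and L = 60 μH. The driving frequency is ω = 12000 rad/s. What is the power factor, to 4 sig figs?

X_L = ωL = 0.7200 Ω
Z = 5.630 + j0.7200 Ω
|Z| = √(5.630² + 0.7200²) = 5.676 Ω
∠Z = arctan(0.7200/5.630) = 7.288°
cos φ = cos(7.288°) = 0.9919

0.9919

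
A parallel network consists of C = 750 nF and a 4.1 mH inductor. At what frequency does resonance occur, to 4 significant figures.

2.870 kHz

ω₀ = 1/√(LC) = 1/√(0.0041 × 7.5e-07) = 18030 rad/s
f₀ = ω₀/(2π) = 2.870 kHz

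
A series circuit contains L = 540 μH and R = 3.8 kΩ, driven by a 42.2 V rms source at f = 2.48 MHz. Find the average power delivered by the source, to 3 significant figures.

79.4 mW

ω = 2πf = 1.558e+07 rad/s
X_L = ωL = 8410 Ω
Z = 3800 + j8410 Ω
|Z| = √(3800² + 8410²) = 9230 Ω
∠Z = arctan(8410/3800) = 65.7°
I = V/|Z| = 4.57 mA
P = VI cos φ = 42.2 × 0.00457 × cos(65.7°) = 79.4 mW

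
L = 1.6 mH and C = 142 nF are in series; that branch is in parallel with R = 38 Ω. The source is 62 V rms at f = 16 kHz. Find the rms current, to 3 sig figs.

ω = 2πf = 100500 rad/s
X_L = ωL = 161 Ω
X_C = 1/(ωC) = 70.1 Ω
Branch 1: Z₁ = R = 38.0 Ω
Branch 2 (series LC): Z₂ = j(X_L − X_C) = j90.8 Ω
Parallel: Z = Z₁Z₂/(Z₁+Z₂), |Z| = 35.1 Ω, ∠Z = 22.7°
I = V/|Z| = 62/35.1 = 1.77 A

1.77 A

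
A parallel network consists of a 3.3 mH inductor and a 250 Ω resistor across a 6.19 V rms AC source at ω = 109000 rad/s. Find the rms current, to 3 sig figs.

X_L = ωL = 360 Ω
Parallel: admittances add. Y = 1/R + 1/(jωL)
Y = (0.00400 − j0.00278) S
|Y| = 0.00487 S → |Z| = 1/|Y| = 205 Ω, ∠Z = −∠Y = 34.8°
I = V/|Z| = 6.19/205 = 30.2 mA

30.2 mA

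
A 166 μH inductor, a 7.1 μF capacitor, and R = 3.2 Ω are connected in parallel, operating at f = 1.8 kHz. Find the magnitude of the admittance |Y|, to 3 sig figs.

ω = 2πf = 11310 rad/s
X_L = ωL = 1.88 Ω
X_C = 1/(ωC) = 12.5 Ω
Parallel: admittances add. Y = 1/R + 1/(jωL) + jωC
Y = (0.312 − j0.452) S
|Y| = 0.550 S → |Z| = 1/|Y| = 1.82 Ω, ∠Z = −∠Y = 55.4°

550 mS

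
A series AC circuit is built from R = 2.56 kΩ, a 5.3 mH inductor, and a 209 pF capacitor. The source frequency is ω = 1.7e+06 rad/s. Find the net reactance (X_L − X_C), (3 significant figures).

X_L = ωL = 9010 Ω
X_C = 1/(ωC) = 2810 Ω
X = 9010 − 2810 = 6200 Ω

6200 Ω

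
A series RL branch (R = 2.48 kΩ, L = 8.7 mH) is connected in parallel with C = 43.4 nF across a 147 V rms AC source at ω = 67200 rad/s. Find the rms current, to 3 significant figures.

419 mA

X_L = ωL = 585 Ω
X_C = 1/(ωC) = 343 Ω
Branch 1 (R+jX_L): Z₁ = 2480 + j585 Ω, |Z₁| = 2550 Ω
Branch 2 (−jX_C): Z₂ = −j343 Ω
Parallel: Z = Z₁Z₂/(Z₁+Z₂), |Z| = 351 Ω, ∠Z = -82.3°
I = V/|Z| = 147/351 = 419 mA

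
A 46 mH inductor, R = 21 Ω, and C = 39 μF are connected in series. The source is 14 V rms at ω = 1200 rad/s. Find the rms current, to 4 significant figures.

X_L = ωL = 55.20 Ω
X_C = 1/(ωC) = 21.37 Ω
Net reactance X = X_L − X_C = 33.83 Ω
Z = 21.00 + j33.83 Ω
|Z| = √(21.00² + 33.83²) = 39.82 Ω
I = V/|Z| = 14/39.82 = 351.6 mA

351.6 mA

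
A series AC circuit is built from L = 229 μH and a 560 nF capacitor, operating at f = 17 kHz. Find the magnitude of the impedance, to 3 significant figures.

ω = 2πf = 106800 rad/s
X_L = ωL = 24.5 Ω
X_C = 1/(ωC) = 16.7 Ω
Net reactance X = X_L − X_C = 7.74 Ω
Z = j7.74 Ω
|Z| = √(0² + 7.74²) = 7.74 Ω

7.74 Ω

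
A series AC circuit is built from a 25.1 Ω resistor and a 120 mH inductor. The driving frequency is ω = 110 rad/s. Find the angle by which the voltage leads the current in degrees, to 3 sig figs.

27.7°

X_L = ωL = 13.2 Ω
Z = 25.1 + j13.2 Ω
|Z| = √(25.1² + 13.2²) = 28.4 Ω
∠Z = arctan(13.2/25.1) = 27.7°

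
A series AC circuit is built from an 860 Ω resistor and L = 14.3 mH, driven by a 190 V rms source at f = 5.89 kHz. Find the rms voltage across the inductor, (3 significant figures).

ω = 2πf = 37010 rad/s
X_L = ωL = 529 Ω
Z = 860 + j529 Ω
|Z| = √(860² + 529²) = 1010 Ω
I = V/|Z| = 188 mA
V_L = I·|Z_L| = 0.188 × 529 = 99.6 V

99.6 V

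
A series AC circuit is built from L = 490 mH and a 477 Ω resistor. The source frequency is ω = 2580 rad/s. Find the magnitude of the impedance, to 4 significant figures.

1351 Ω

X_L = ωL = 1264 Ω
Z = 477.0 + j1264 Ω
|Z| = √(477.0² + 1264²) = 1351 Ω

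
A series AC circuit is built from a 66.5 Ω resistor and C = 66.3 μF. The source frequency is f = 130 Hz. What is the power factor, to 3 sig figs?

ω = 2πf = 816.8 rad/s
X_C = 1/(ωC) = 18.5 Ω
Z = 66.5 − j18.5 Ω
|Z| = √(66.5² + 18.5²) = 69.0 Ω
∠Z = arctan(-18.5/66.5) = -15.5°
cos φ = cos(-15.5°) = 0.964

0.964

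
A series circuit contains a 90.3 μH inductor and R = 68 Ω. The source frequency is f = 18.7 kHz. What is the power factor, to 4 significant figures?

ω = 2πf = 117500 rad/s
X_L = ωL = 10.61 Ω
Z = 68.00 + j10.61 Ω
|Z| = √(68.00² + 10.61²) = 68.82 Ω
∠Z = arctan(10.61/68.00) = 8.868°
cos φ = cos(8.868°) = 0.9880

0.9880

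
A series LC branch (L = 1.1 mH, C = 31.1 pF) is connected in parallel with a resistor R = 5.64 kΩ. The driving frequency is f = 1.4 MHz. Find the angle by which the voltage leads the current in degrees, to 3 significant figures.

ω = 2πf = 8.796e+06 rad/s
X_L = ωL = 9680 Ω
X_C = 1/(ωC) = 3660 Ω
Branch 1: Z₁ = R = 5640 Ω
Branch 2 (series LC): Z₂ = j(X_L − X_C) = j6020 Ω
Parallel: Z = Z₁Z₂/(Z₁+Z₂), |Z| = 4120 Ω, ∠Z = 43.1°

43.1°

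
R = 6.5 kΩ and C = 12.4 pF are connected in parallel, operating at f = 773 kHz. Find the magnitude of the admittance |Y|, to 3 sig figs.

ω = 2πf = 4.857e+06 rad/s
X_C = 1/(ωC) = 16600 Ω
Parallel: admittances add. Y = 1/R + jωC
Y = (0.000154 + j6.02e-05) S
|Y| = 0.000165 S → |Z| = 1/|Y| = 6050 Ω, ∠Z = −∠Y = -21.4°

165 μS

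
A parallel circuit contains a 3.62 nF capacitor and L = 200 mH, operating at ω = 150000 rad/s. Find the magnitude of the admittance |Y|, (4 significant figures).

X_L = ωL = 30000 Ω
X_C = 1/(ωC) = 1842 Ω
Parallel: admittances add. Y = 1/(jωL) + jωC
Y = (0 + j0.0005097) S
|Y| = 0.0005097 S → |Z| = 1/|Y| = 1962 Ω, ∠Z = −∠Y = -90.00°

509.7 μS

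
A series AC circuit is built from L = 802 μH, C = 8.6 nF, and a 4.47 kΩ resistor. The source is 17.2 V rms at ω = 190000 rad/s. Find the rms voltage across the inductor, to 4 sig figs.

0.5833 V

X_L = ωL = 152.4 Ω
X_C = 1/(ωC) = 612.0 Ω
Net reactance X = X_L − X_C = -459.6 Ω
Z = 4470 − j459.6 Ω
|Z| = √(4470² + 459.6²) = 4494 Ω
I = V/|Z| = 3.828 mA
V_L = I·|Z_L| = 0.003828 × 152.4 = 0.5833 V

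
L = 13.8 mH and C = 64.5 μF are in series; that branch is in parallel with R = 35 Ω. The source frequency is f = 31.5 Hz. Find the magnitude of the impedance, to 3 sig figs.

ω = 2πf = 197.9 rad/s
X_L = ωL = 2.73 Ω
X_C = 1/(ωC) = 78.3 Ω
Branch 1: Z₁ = R = 35.0 Ω
Branch 2 (series LC): Z₂ = j(X_L − X_C) = −j75.6 Ω
Parallel: Z = Z₁Z₂/(Z₁+Z₂), |Z| = 31.8 Ω, ∠Z = -24.8°

31.8 Ω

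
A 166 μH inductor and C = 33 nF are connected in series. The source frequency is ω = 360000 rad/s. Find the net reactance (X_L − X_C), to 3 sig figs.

X_L = ωL = 59.8 Ω
X_C = 1/(ωC) = 84.2 Ω
X = 59.8 − 84.2 = -24.4 Ω

-24.4 Ω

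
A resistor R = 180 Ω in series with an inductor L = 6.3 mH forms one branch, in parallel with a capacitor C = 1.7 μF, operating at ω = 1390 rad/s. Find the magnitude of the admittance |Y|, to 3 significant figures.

X_L = ωL = 8.76 Ω
X_C = 1/(ωC) = 423 Ω
Branch 1 (R+jX_L): Z₁ = 180 + j8.76 Ω, |Z₁| = 180 Ω
Branch 2 (−jX_C): Z₂ = −j423 Ω
Parallel: Z = Z₁Z₂/(Z₁+Z₂), |Z| = 169 Ω, ∠Z = -20.7°
|Y| = 1/|Z| = 5.92 mS

5.92 mS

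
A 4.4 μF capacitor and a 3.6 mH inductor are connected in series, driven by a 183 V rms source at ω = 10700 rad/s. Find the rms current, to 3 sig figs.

10.6 A

X_L = ωL = 38.5 Ω
X_C = 1/(ωC) = 21.2 Ω
Net reactance X = X_L − X_C = 17.3 Ω
Z = j17.3 Ω
|Z| = √(0² + 17.3²) = 17.3 Ω
I = V/|Z| = 183/17.3 = 10.6 A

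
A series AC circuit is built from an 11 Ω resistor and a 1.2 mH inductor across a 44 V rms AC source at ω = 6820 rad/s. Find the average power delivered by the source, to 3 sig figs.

X_L = ωL = 8.18 Ω
Z = 11.0 + j8.18 Ω
|Z| = √(11.0² + 8.18²) = 13.7 Ω
∠Z = arctan(8.18/11.0) = 36.6°
I = V/|Z| = 3.21 A
P = VI cos φ = 44 × 3.21 × cos(36.6°) = 113 W

113 W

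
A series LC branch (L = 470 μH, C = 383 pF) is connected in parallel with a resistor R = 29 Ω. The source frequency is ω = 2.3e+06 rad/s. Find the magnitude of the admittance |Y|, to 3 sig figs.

X_L = ωL = 1080 Ω
X_C = 1/(ωC) = 1140 Ω
Branch 1: Z₁ = R = 29.0 Ω
Branch 2 (series LC): Z₂ = j(X_L − X_C) = −j54.2 Ω
Parallel: Z = Z₁Z₂/(Z₁+Z₂), |Z| = 25.6 Ω, ∠Z = -28.1°
|Y| = 1/|Z| = 39.1 mS

39.1 mS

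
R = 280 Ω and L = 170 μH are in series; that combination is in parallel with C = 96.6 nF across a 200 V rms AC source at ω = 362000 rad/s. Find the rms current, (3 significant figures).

6.88 A

X_L = ωL = 61.5 Ω
X_C = 1/(ωC) = 28.6 Ω
Branch 1 (R+jX_L): Z₁ = 280 + j61.5 Ω, |Z₁| = 287 Ω
Branch 2 (−jX_C): Z₂ = −j28.6 Ω
Parallel: Z = Z₁Z₂/(Z₁+Z₂), |Z| = 29.1 Ω, ∠Z = -84.3°
I = V/|Z| = 200/29.1 = 6.88 A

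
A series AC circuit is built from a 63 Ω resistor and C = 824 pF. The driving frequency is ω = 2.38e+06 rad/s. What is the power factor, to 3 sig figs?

X_C = 1/(ωC) = 510 Ω
Z = 63.0 − j510 Ω
|Z| = √(63.0² + 510²) = 514 Ω
∠Z = arctan(-510/63.0) = -83.0°
cos φ = cos(-83.0°) = 0.123

0.123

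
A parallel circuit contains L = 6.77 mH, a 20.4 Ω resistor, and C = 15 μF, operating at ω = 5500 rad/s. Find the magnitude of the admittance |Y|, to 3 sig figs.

74.2 mS

X_L = ωL = 37.2 Ω
X_C = 1/(ωC) = 12.1 Ω
Parallel: admittances add. Y = 1/R + 1/(jωL) + jωC
Y = (0.0490 + j0.0556) S
|Y| = 0.0742 S → |Z| = 1/|Y| = 13.5 Ω, ∠Z = −∠Y = -48.6°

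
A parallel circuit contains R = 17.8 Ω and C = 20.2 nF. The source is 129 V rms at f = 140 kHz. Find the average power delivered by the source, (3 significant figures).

935 W

ω = 2πf = 879600 rad/s
X_C = 1/(ωC) = 56.3 Ω
Parallel: admittances add. Y = 1/R + jωC
Y = (0.0562 + j0.0178) S
|Y| = 0.0589 S → |Z| = 1/|Y| = 17.0 Ω, ∠Z = −∠Y = -17.6°
I = V/|Z| = 7.60 A
P = VI cos φ = 129 × 7.60 × cos(-17.6°) = 935 W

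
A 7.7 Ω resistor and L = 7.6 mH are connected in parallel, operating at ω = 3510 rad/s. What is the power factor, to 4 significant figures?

0.9608

X_L = ωL = 26.68 Ω
Parallel: admittances add. Y = 1/R + 1/(jωL)
Y = (0.1299 − j0.03749) S
|Y| = 0.1352 S → |Z| = 1/|Y| = 7.398 Ω, ∠Z = −∠Y = 16.10°
cos φ = cos(16.10°) = 0.9608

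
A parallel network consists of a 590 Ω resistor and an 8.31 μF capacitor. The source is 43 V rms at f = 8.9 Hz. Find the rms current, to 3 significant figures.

ω = 2πf = 55.92 rad/s
X_C = 1/(ωC) = 2150 Ω
Parallel: admittances add. Y = 1/R + jωC
Y = (0.00169 + j0.000465) S
|Y| = 0.00176 S → |Z| = 1/|Y| = 569 Ω, ∠Z = −∠Y = -15.3°
I = V/|Z| = 43/569 = 75.6 mA

75.6 mA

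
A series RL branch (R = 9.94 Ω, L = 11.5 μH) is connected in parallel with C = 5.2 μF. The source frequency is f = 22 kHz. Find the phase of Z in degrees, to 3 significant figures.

-82.1°

ω = 2πf = 138200 rad/s
X_L = ωL = 1.59 Ω
X_C = 1/(ωC) = 1.39 Ω
Branch 1 (R+jX_L): Z₁ = 9.94 + j1.59 Ω, |Z₁| = 10.1 Ω
Branch 2 (−jX_C): Z₂ = −j1.39 Ω
Parallel: Z = Z₁Z₂/(Z₁+Z₂), |Z| = 1.41 Ω, ∠Z = -82.1°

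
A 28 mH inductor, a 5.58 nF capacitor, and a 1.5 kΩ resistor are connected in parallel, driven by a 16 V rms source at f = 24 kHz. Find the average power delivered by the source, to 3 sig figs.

171 mW

ω = 2πf = 150800 rad/s
X_L = ωL = 4220 Ω
X_C = 1/(ωC) = 1190 Ω
Parallel: admittances add. Y = 1/R + 1/(jωL) + jωC
Y = (0.000667 + j0.000605) S
|Y| = 0.000900 S → |Z| = 1/|Y| = 1110 Ω, ∠Z = −∠Y = -42.2°
I = V/|Z| = 14.4 mA
P = VI cos φ = 16 × 0.0144 × cos(-42.2°) = 171 mW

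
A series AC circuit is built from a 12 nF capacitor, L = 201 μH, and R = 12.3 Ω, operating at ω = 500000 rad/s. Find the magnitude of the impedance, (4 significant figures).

X_L = ωL = 100.5 Ω
X_C = 1/(ωC) = 166.7 Ω
Net reactance X = X_L − X_C = -66.17 Ω
Z = 12.30 − j66.17 Ω
|Z| = √(12.30² + 66.17²) = 67.30 Ω

67.30 Ω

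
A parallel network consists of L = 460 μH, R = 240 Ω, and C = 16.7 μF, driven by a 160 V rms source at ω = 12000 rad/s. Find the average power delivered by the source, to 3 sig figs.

X_L = ωL = 5.52 Ω
X_C = 1/(ωC) = 4.99 Ω
Parallel: admittances add. Y = 1/R + 1/(jωL) + jωC
Y = (0.00417 + j0.0192) S
|Y| = 0.0197 S → |Z| = 1/|Y| = 50.8 Ω, ∠Z = −∠Y = -77.8°
I = V/|Z| = 3.15 A
P = VI cos φ = 160 × 3.15 × cos(-77.8°) = 107 W

107 W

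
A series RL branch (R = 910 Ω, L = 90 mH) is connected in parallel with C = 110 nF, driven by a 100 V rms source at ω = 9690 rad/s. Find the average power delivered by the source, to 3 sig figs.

5.73 W

X_L = ωL = 872 Ω
X_C = 1/(ωC) = 938 Ω
Branch 1 (R+jX_L): Z₁ = 910 + j872 Ω, |Z₁| = 1260 Ω
Branch 2 (−jX_C): Z₂ = −j938 Ω
Parallel: Z = Z₁Z₂/(Z₁+Z₂), |Z| = 1300 Ω, ∠Z = -42.1°
I = V/|Z| = 77.2 mA
P = VI cos φ = 100 × 0.0772 × cos(-42.1°) = 5.73 W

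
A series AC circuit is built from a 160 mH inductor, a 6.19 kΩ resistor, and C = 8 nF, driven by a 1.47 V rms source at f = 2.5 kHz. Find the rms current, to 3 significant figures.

ω = 2πf = 15710 rad/s
X_L = ωL = 2510 Ω
X_C = 1/(ωC) = 7960 Ω
Net reactance X = X_L − X_C = -5440 Ω
Z = 6190 − j5440 Ω
|Z| = √(6190² + 5440²) = 8240 Ω
I = V/|Z| = 1.47/8240 = 178 μA

178 μA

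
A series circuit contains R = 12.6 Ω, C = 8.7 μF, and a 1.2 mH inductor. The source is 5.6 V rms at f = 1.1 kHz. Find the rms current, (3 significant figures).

371 mA

ω = 2πf = 6912 rad/s
X_L = ωL = 8.29 Ω
X_C = 1/(ωC) = 16.6 Ω
Net reactance X = X_L − X_C = -8.34 Ω
Z = 12.6 − j8.34 Ω
|Z| = √(12.6² + 8.34²) = 15.1 Ω
I = V/|Z| = 5.6/15.1 = 371 mA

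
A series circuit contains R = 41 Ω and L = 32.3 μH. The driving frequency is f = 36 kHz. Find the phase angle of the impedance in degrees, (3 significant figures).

10.1°

ω = 2πf = 226200 rad/s
X_L = ωL = 7.31 Ω
Z = 41.0 + j7.31 Ω
|Z| = √(41.0² + 7.31²) = 41.6 Ω
∠Z = arctan(7.31/41.0) = 10.1°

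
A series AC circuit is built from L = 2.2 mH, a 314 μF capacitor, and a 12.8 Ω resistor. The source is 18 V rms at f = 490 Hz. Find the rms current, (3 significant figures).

1.28 A

ω = 2πf = 3079 rad/s
X_L = ωL = 6.77 Ω
X_C = 1/(ωC) = 1.03 Ω
Net reactance X = X_L − X_C = 5.74 Ω
Z = 12.8 + j5.74 Ω
|Z| = √(12.8² + 5.74²) = 14.0 Ω
I = V/|Z| = 18/14.0 = 1.28 A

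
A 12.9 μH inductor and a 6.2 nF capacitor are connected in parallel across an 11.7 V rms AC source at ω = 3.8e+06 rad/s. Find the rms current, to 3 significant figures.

37.0 mA

X_L = ωL = 49.0 Ω
X_C = 1/(ωC) = 42.4 Ω
Parallel: admittances add. Y = 1/(jωL) + jωC
Y = (0 + j0.00316) S
|Y| = 0.00316 S → |Z| = 1/|Y| = 316 Ω, ∠Z = −∠Y = -90.0°
I = V/|Z| = 11.7/316 = 37.0 mA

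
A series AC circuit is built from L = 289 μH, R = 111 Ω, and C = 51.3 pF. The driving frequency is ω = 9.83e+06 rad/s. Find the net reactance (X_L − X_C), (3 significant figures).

X_L = ωL = 2840 Ω
X_C = 1/(ωC) = 1980 Ω
X = 2840 − 1980 = 858 Ω

858 Ω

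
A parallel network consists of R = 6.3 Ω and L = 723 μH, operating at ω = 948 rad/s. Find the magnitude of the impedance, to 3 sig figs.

X_L = ωL = 0.685 Ω
Parallel: admittances add. Y = 1/R + 1/(jωL)
Y = (0.159 − j1.46) S
|Y| = 1.47 S → |Z| = 1/|Y| = 0.681 Ω, ∠Z = −∠Y = 83.8°

0.681 Ω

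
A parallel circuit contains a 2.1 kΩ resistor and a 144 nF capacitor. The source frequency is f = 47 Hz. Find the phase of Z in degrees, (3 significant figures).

ω = 2πf = 295.3 rad/s
X_C = 1/(ωC) = 23500 Ω
Parallel: admittances add. Y = 1/R + jωC
Y = (0.000476 + j4.25e-05) S
|Y| = 0.000478 S → |Z| = 1/|Y| = 2090 Ω, ∠Z = −∠Y = -5.10°

-5.10°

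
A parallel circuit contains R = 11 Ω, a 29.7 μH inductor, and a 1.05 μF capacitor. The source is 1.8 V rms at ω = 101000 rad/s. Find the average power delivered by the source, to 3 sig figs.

X_L = ωL = 3.00 Ω
X_C = 1/(ωC) = 9.43 Ω
Parallel: admittances add. Y = 1/R + 1/(jωL) + jωC
Y = (0.0909 − j0.227) S
|Y| = 0.245 S → |Z| = 1/|Y| = 4.08 Ω, ∠Z = −∠Y = 68.2°
I = V/|Z| = 441 mA
P = VI cos φ = 1.8 × 0.441 × cos(68.2°) = 295 mW

295 mW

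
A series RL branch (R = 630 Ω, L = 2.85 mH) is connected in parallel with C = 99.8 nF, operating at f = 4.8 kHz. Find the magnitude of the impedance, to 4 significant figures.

312.3 Ω

ω = 2πf = 30160 rad/s
X_L = ωL = 85.95 Ω
X_C = 1/(ωC) = 332.2 Ω
Branch 1 (R+jX_L): Z₁ = 630.0 + j85.95 Ω, |Z₁| = 635.8 Ω
Branch 2 (−jX_C): Z₂ = −j332.2 Ω
Parallel: Z = Z₁Z₂/(Z₁+Z₂), |Z| = 312.3 Ω, ∠Z = -60.88°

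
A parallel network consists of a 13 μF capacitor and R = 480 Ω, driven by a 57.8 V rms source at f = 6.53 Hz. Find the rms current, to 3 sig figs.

124 mA

ω = 2πf = 41.03 rad/s
X_C = 1/(ωC) = 1870 Ω
Parallel: admittances add. Y = 1/R + jωC
Y = (0.00208 + j0.000533) S
|Y| = 0.00215 S → |Z| = 1/|Y| = 465 Ω, ∠Z = −∠Y = -14.4°
I = V/|Z| = 57.8/465 = 124 mA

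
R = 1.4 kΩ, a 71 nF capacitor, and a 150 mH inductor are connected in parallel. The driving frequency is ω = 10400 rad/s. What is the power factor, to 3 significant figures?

X_L = ωL = 1560 Ω
X_C = 1/(ωC) = 1350 Ω
Parallel: admittances add. Y = 1/R + 1/(jωL) + jωC
Y = (0.000714 + j9.74e-05) S
|Y| = 0.000721 S → |Z| = 1/|Y| = 1390 Ω, ∠Z = −∠Y = -7.76°
cos φ = cos(-7.76°) = 0.991

0.991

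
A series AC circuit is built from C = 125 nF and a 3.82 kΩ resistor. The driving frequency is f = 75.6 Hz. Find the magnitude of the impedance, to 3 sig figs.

ω = 2πf = 475.0 rad/s
X_C = 1/(ωC) = 16800 Ω
Z = 3820 − j16800 Ω
|Z| = √(3820² + 16800²) = 17300 Ω

17300 Ω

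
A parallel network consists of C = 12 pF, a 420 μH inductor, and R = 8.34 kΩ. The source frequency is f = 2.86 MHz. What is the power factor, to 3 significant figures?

ω = 2πf = 1.797e+07 rad/s
X_L = ωL = 7550 Ω
X_C = 1/(ωC) = 4640 Ω
Parallel: admittances add. Y = 1/R + 1/(jωL) + jωC
Y = (0.000120 + j8.31e-05) S
|Y| = 0.000146 S → |Z| = 1/|Y| = 6850 Ω, ∠Z = −∠Y = -34.7°
cos φ = cos(-34.7°) = 0.822

0.822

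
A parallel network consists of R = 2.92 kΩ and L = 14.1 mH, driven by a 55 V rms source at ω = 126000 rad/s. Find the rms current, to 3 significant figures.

X_L = ωL = 1780 Ω
Parallel: admittances add. Y = 1/R + 1/(jωL)
Y = (0.000342 − j0.000563) S
|Y| = 0.000659 S → |Z| = 1/|Y| = 1520 Ω, ∠Z = −∠Y = 58.7°
I = V/|Z| = 55/1520 = 36.2 mA

36.2 mA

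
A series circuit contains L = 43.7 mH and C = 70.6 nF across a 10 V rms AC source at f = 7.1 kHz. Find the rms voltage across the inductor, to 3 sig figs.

ω = 2πf = 44610 rad/s
X_L = ωL = 1950 Ω
X_C = 1/(ωC) = 318 Ω
Net reactance X = X_L − X_C = 1630 Ω
Z = j1630 Ω
|Z| = √(0² + 1630²) = 1630 Ω
I = V/|Z| = 6.13 mA
V_L = I·|Z_L| = 0.00613 × 1950 = 11.9 V

11.9 V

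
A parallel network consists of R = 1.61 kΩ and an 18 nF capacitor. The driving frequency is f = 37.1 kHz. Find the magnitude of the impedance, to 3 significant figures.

236 Ω

ω = 2πf = 233100 rad/s
X_C = 1/(ωC) = 238 Ω
Parallel: admittances add. Y = 1/R + jωC
Y = (0.000621 + j0.00420) S
|Y| = 0.00424 S → |Z| = 1/|Y| = 236 Ω, ∠Z = −∠Y = -81.6°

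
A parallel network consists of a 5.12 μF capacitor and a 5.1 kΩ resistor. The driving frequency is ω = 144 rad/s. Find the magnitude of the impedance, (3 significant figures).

X_C = 1/(ωC) = 1360 Ω
Parallel: admittances add. Y = 1/R + jωC
Y = (0.000196 + j0.000737) S
|Y| = 0.000763 S → |Z| = 1/|Y| = 1310 Ω, ∠Z = −∠Y = -75.1°

1310 Ω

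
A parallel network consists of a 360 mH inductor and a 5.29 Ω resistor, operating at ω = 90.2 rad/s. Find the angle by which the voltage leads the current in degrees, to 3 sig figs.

9.25°

X_L = ωL = 32.5 Ω
Parallel: admittances add. Y = 1/R + 1/(jωL)
Y = (0.189 − j0.0308) S
|Y| = 0.192 S → |Z| = 1/|Y| = 5.22 Ω, ∠Z = −∠Y = 9.25°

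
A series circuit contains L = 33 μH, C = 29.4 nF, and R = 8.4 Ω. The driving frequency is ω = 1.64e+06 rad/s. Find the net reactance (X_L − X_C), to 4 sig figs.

33.38 Ω

X_L = ωL = 54.12 Ω
X_C = 1/(ωC) = 20.74 Ω
X = 54.12 − 20.74 = 33.38 Ω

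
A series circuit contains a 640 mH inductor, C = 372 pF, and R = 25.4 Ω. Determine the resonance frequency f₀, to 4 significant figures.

10.31 kHz

ω₀ = 1/√(LC) = 1/√(0.64 × 3.72e-10) = 64810 rad/s
f₀ = ω₀/(2π) = 10.31 kHz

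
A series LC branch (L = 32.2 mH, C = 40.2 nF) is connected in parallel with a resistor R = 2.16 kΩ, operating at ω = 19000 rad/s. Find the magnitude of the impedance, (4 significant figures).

663.7 Ω

X_L = ωL = 611.8 Ω
X_C = 1/(ωC) = 1309 Ω
Branch 1: Z₁ = R = 2160 Ω
Branch 2 (series LC): Z₂ = j(X_L − X_C) = −j697.4 Ω
Parallel: Z = Z₁Z₂/(Z₁+Z₂), |Z| = 663.7 Ω, ∠Z = -72.11°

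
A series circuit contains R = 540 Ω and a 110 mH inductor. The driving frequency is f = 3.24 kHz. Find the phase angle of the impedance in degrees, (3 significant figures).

76.4°

ω = 2πf = 20360 rad/s
X_L = ωL = 2240 Ω
Z = 540 + j2240 Ω
|Z| = √(540² + 2240²) = 2300 Ω
∠Z = arctan(2240/540) = 76.4°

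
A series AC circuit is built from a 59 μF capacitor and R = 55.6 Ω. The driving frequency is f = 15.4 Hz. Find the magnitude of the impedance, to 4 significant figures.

183.8 Ω

ω = 2πf = 96.76 rad/s
X_C = 1/(ωC) = 175.2 Ω
Z = 55.60 − j175.2 Ω
|Z| = √(55.60² + 175.2²) = 183.8 Ω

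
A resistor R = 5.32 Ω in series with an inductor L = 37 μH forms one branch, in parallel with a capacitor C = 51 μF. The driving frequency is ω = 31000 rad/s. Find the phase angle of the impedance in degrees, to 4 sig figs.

X_L = ωL = 1.147 Ω
X_C = 1/(ωC) = 0.6325 Ω
Branch 1 (R+jX_L): Z₁ = 5.320 + j1.147 Ω, |Z₁| = 5.442 Ω
Branch 2 (−jX_C): Z₂ = −j0.6325 Ω
Parallel: Z = Z₁Z₂/(Z₁+Z₂), |Z| = 0.6440 Ω, ∠Z = -83.36°

-83.36°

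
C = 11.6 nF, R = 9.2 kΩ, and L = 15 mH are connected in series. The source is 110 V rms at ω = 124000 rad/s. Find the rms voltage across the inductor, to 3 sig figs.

X_L = ωL = 1860 Ω
X_C = 1/(ωC) = 695 Ω
Net reactance X = X_L − X_C = 1160 Ω
Z = 9200 + j1160 Ω
|Z| = √(9200² + 1160²) = 9270 Ω
I = V/|Z| = 11.9 mA
V_L = I·|Z_L| = 0.0119 × 1860 = 22.1 V

22.1 V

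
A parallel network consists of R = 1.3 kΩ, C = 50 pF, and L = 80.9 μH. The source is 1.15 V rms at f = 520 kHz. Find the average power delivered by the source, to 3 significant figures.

ω = 2πf = 3.267e+06 rad/s
X_L = ωL = 264 Ω
X_C = 1/(ωC) = 6120 Ω
Parallel: admittances add. Y = 1/R + 1/(jωL) + jωC
Y = (0.000769 − j0.00362) S
|Y| = 0.00370 S → |Z| = 1/|Y| = 270 Ω, ∠Z = −∠Y = 78.0°
I = V/|Z| = 4.26 mA
P = VI cos φ = 1.15 × 0.00426 × cos(78.0°) = 1.02 mW

1.02 mW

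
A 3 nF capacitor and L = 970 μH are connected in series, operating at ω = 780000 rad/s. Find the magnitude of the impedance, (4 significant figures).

329.2 Ω

X_L = ωL = 756.6 Ω
X_C = 1/(ωC) = 427.4 Ω
Net reactance X = X_L − X_C = 329.2 Ω
Z = j329.2 Ω
|Z| = √(0² + 329.2²) = 329.2 Ω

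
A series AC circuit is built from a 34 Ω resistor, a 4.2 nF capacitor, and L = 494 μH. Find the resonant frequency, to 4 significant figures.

110.5 kHz

ω₀ = 1/√(LC) = 1/√(0.000494 × 4.2e-09) = 694200 rad/s
f₀ = ω₀/(2π) = 110.5 kHz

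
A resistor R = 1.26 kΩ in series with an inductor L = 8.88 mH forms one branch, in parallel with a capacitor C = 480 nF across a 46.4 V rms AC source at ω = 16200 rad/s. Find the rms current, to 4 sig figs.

358.5 mA

X_L = ωL = 143.9 Ω
X_C = 1/(ωC) = 128.6 Ω
Branch 1 (R+jX_L): Z₁ = 1260 + j143.9 Ω, |Z₁| = 1268 Ω
Branch 2 (−jX_C): Z₂ = −j128.6 Ω
Parallel: Z = Z₁Z₂/(Z₁+Z₂), |Z| = 129.4 Ω, ∠Z = -84.18°
I = V/|Z| = 46.4/129.4 = 358.5 mA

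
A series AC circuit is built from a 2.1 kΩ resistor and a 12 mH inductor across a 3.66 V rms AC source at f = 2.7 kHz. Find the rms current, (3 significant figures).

ω = 2πf = 16960 rad/s
X_L = ωL = 204 Ω
Z = 2100 + j204 Ω
|Z| = √(2100² + 204²) = 2110 Ω
I = V/|Z| = 3.66/2110 = 1.73 mA

1.73 mA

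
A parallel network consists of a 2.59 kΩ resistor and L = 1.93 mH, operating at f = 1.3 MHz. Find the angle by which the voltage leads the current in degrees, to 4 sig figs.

9.330°

ω = 2πf = 8.168e+06 rad/s
X_L = ωL = 15760 Ω
Parallel: admittances add. Y = 1/R + 1/(jωL)
Y = (0.0003861 − j6.343e-05) S
|Y| = 0.0003913 S → |Z| = 1/|Y| = 2556 Ω, ∠Z = −∠Y = 9.330°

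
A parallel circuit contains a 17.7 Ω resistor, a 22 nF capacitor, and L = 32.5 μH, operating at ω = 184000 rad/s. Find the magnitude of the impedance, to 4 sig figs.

5.791 Ω

X_L = ωL = 5.980 Ω
X_C = 1/(ωC) = 247.0 Ω
Parallel: admittances add. Y = 1/R + 1/(jωL) + jωC
Y = (0.05650 − j0.1632) S
|Y| = 0.1727 S → |Z| = 1/|Y| = 5.791 Ω, ∠Z = −∠Y = 70.90°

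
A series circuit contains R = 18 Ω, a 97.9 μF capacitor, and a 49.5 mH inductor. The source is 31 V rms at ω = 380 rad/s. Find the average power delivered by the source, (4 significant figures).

X_L = ωL = 18.81 Ω
X_C = 1/(ωC) = 26.88 Ω
Net reactance X = X_L − X_C = -8.070 Ω
Z = 18.00 − j8.070 Ω
|Z| = √(18.00² + 8.070²) = 19.73 Ω
∠Z = arctan(-8.070/18.00) = -24.15°
I = V/|Z| = 1.572 A
P = VI cos φ = 31 × 1.572 × cos(-24.15°) = 44.45 W

44.45 W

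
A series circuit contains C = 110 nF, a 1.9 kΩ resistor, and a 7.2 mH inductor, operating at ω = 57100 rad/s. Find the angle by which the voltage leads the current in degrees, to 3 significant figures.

X_L = ωL = 411 Ω
X_C = 1/(ωC) = 159 Ω
Net reactance X = X_L − X_C = 252 Ω
Z = 1900 + j252 Ω
|Z| = √(1900² + 252²) = 1920 Ω
∠Z = arctan(252/1900) = 7.55°

7.55°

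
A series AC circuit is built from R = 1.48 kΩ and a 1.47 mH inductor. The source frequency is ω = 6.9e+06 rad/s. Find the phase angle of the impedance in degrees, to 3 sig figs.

81.7°

X_L = ωL = 10100 Ω
Z = 1480 + j10100 Ω
|Z| = √(1480² + 10100²) = 10300 Ω
∠Z = arctan(10100/1480) = 81.7°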